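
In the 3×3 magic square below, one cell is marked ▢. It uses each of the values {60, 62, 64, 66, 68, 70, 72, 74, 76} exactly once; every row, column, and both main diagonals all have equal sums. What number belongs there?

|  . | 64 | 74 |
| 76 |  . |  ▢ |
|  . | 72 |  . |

The 9 entries sum to 612, so each line sums to 612/3 = 204.
Row 1 must total 204; the given cells sum to 138, so (1,1) = 66.
From column 1, 204 − (66 + 76) gives (3,1) = 62.
Column 2 must total 204; the given cells sum to 136, so (2,2) = 68.
From main diagonal, 204 − (66 + 68) gives (3,3) = 70.
The remaining cell in row 2 is (2,3) = 204 − 144 = 60.

60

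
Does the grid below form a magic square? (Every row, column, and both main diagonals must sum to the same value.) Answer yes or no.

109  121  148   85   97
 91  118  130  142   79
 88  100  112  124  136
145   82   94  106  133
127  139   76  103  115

Yes

Row 1: 109 + 121 + 148 + 85 + 97 = 560.
Row 2: 91 + 118 + 130 + 142 + 79 = 560.
Row 3: 88 + 100 + 112 + 124 + 136 = 560.
Row 4: 145 + 82 + 94 + 106 + 133 = 560.
Row 5: 127 + 139 + 76 + 103 + 115 = 560.
Column 1: 109 + 91 + 88 + 145 + 127 = 560.
Column 2: 121 + 118 + 100 + 82 + 139 = 560.
Column 3: 148 + 130 + 112 + 94 + 76 = 560.
Column 4: 85 + 142 + 124 + 106 + 103 = 560.
Column 5: 97 + 79 + 136 + 133 + 115 = 560.
Main diagonal: 109 + 118 + 112 + 106 + 115 = 560.
Anti-diagonal: 97 + 142 + 112 + 82 + 127 = 560.
All lines sum to 560.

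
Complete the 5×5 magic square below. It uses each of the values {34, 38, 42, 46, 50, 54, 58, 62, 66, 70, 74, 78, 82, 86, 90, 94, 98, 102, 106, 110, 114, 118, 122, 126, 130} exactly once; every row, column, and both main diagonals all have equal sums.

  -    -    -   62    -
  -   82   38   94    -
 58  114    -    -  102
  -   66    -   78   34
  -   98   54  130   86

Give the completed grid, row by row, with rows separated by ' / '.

74 50 106 62 118 / 126 82 38 94 70 / 58 114 90 46 102 / 110 66 122 78 34 / 42 98 54 130 86

The 25 entries sum to 2050, so each line sums to 2050/5 = 410.
Row 5 must total 410; the given cells sum to 368, so (5,1) = 42.
Column 2: 82 + 114 + 66 + 98 + ? = 410, so (1,2) = 50.
Column 4: 62 + 94 + 78 + 130 + ? = 410, so (3,4) = 46.
Using row 3: 58 + 114 + 46 + 102 + ? → (3,3) = 410 − 320 = 90.
Using main diagonal: 82 + 90 + 78 + 86 + ? → (1,1) = 410 − 336 = 74.
Using anti-diagonal: 94 + 90 + 66 + 42 + ? → (1,5) = 410 − 292 = 118.
Row 1 needs 410; the known cells sum to 304, so (1,3) = 106.
Column 3 must total 410; the given cells sum to 288, so (4,3) = 122.
Column 5: 118 + 102 + 34 + 86 + ? = 410, so (2,5) = 70.
From row 2, 410 − (82 + 38 + 94 + 70) gives (2,1) = 126.
Row 4 must total 410; the given cells sum to 300, so (4,1) = 110.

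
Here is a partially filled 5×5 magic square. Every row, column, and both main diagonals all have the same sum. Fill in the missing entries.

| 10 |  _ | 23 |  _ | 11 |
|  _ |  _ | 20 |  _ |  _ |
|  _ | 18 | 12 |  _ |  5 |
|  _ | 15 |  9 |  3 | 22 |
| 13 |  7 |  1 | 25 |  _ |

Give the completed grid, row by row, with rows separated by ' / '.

10 4 23 17 11 / 2 21 20 14 8 / 24 18 12 6 5 / 16 15 9 3 22 / 13 7 1 25 19

Column 3 is already complete: 23 + 20 + 12 + 9 + 1 = 65, so that is the magic constant.
The remaining cell in row 4 is (4,1) = 65 − 49 = 16.
Row 5 needs 65; the known cells sum to 46, so (5,5) = 19.
Column 5 must total 65; the given cells sum to 57, so (2,5) = 8.
Main diagonal must total 65; the given cells sum to 44, so (2,2) = 21.
Using anti-diagonal: 11 + 12 + 15 + 13 + ? → (2,4) = 65 − 51 = 14.
The remaining cell in row 2 is (2,1) = 65 − 63 = 2.
Column 1 needs 65; the known cells sum to 41, so (3,1) = 24.
The remaining cell in column 2 is (1,2) = 65 − 61 = 4.
Row 1: 10 + 4 + 23 + 11 + ? = 65, so (1,4) = 17.
Using row 3: 24 + 18 + 12 + 5 + ? → (3,4) = 65 − 59 = 6.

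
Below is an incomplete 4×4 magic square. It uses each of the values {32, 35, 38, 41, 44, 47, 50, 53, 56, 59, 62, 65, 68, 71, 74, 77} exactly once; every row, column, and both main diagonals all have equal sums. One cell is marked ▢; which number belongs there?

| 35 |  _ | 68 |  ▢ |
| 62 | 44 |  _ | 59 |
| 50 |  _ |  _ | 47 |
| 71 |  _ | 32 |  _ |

The 16 entries sum to 872, so each line sums to 872/4 = 218.
The remaining cell in row 2 is (2,3) = 218 − 165 = 53.
Column 3: 68 + 53 + 32 + ? = 218, so (3,3) = 65.
From main diagonal, 218 − (35 + 44 + 65) gives (4,4) = 74.
Row 3 must total 218; the given cells sum to 162, so (3,2) = 56.
From row 4, 218 − (71 + 32 + 74) gives (4,2) = 41.
Using column 2: 44 + 56 + 41 + ? → (1,2) = 218 − 141 = 77.
Using column 4: 59 + 47 + 74 + ? → (1,4) = 218 − 180 = 38.

38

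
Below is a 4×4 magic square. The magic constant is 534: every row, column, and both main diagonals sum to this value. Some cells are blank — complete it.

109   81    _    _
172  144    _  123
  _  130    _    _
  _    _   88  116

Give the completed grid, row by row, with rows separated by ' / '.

From row 2, 534 − (172 + 144 + 123) gives (2,3) = 95.
Column 2 needs 534; the known cells sum to 355, so (4,2) = 179.
Using main diagonal: 109 + 144 + 116 + ? → (3,3) = 534 − 369 = 165.
Row 4 must total 534; the given cells sum to 383, so (4,1) = 151.
Column 1: 109 + 172 + 151 + ? = 534, so (3,1) = 102.
The remaining cell in column 3 is (1,3) = 534 − 348 = 186.
Anti-diagonal: 95 + 130 + 151 + ? = 534, so (1,4) = 158.
Row 3 needs 534; the known cells sum to 397, so (3,4) = 137.

109 81 186 158 / 172 144 95 123 / 102 130 165 137 / 151 179 88 116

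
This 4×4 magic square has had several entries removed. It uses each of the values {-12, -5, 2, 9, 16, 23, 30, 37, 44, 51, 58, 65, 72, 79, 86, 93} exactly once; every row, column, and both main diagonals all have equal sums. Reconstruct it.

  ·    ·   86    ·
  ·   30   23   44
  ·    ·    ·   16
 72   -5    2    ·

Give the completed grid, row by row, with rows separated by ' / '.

-12 79 86 9 / 65 30 23 44 / 37 58 51 16 / 72 -5 2 93

The 16 entries sum to 648, so each line sums to 648/4 = 162.
Row 2 must total 162; the given cells sum to 97, so (2,1) = 65.
Row 4 must total 162; the given cells sum to 69, so (4,4) = 93.
From column 3, 162 − (86 + 23 + 2) gives (3,3) = 51.
From column 4, 162 − (44 + 16 + 93) gives (1,4) = 9.
Main diagonal: 30 + 51 + 93 + ? = 162, so (1,1) = -12.
Anti-diagonal: 9 + 23 + 72 + ? = 162, so (3,2) = 58.
Using row 1: -12 + 86 + 9 + ? → (1,2) = 162 − 83 = 79.
The remaining cell in row 3 is (3,1) = 162 − 125 = 37.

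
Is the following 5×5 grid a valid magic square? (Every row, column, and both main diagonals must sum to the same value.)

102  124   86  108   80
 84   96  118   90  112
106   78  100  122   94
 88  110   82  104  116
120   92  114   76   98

Row 1: 102 + 124 + 86 + 108 + 80 = 500.
Row 2: 84 + 96 + 118 + 90 + 112 = 500.
Row 3: 106 + 78 + 100 + 122 + 94 = 500.
Row 4: 88 + 110 + 82 + 104 + 116 = 500.
Row 5: 120 + 92 + 114 + 76 + 98 = 500.
Column 1: 102 + 84 + 106 + 88 + 120 = 500.
Column 2: 124 + 96 + 78 + 110 + 92 = 500.
Column 3: 86 + 118 + 100 + 82 + 114 = 500.
Column 4: 108 + 90 + 122 + 104 + 76 = 500.
Column 5: 80 + 112 + 94 + 116 + 98 = 500.
Main diagonal: 102 + 96 + 100 + 104 + 98 = 500.
Anti-diagonal: 80 + 90 + 100 + 110 + 120 = 500.
All lines sum to 500.

Yes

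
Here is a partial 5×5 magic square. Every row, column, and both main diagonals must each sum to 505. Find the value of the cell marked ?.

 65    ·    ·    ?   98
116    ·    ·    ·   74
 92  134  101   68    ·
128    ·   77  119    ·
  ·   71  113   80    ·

131

Row 3 must total 505; the given cells sum to 395, so (3,5) = 110.
The remaining cell in column 1 is (5,1) = 505 − 401 = 104.
Row 5 needs 505; the known cells sum to 368, so (5,5) = 137.
Column 5: 98 + 74 + 110 + 137 + ? = 505, so (4,5) = 86.
Using main diagonal: 65 + 101 + 119 + 137 + ? → (2,2) = 505 − 422 = 83.
Row 4 needs 505; the known cells sum to 410, so (4,2) = 95.
Column 2 needs 505; the known cells sum to 383, so (1,2) = 122.
Using anti-diagonal: 98 + 101 + 95 + 104 + ? → (2,4) = 505 − 398 = 107.
From row 2, 505 − (116 + 83 + 107 + 74) gives (2,3) = 125.
The remaining cell in column 3 is (1,3) = 505 − 416 = 89.
Column 4: 107 + 68 + 119 + 80 + ? = 505, so (1,4) = 131.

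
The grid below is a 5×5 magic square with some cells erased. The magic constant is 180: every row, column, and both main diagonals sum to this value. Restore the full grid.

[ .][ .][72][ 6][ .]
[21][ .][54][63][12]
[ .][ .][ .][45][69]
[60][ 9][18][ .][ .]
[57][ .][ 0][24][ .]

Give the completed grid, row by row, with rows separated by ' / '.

39 48 72 6 15 / 21 30 54 63 12 / 3 27 36 45 69 / 60 9 18 42 51 / 57 66 0 24 33

Using row 2: 21 + 54 + 63 + 12 + ? → (2,2) = 180 − 150 = 30.
Using column 3: 72 + 54 + 18 + 0 + ? → (3,3) = 180 − 144 = 36.
The remaining cell in column 4 is (4,4) = 180 − 138 = 42.
From anti-diagonal, 180 − (63 + 36 + 9 + 57) gives (1,5) = 15.
Row 4: 60 + 9 + 18 + 42 + ? = 180, so (4,5) = 51.
Using column 5: 15 + 12 + 69 + 51 + ? → (5,5) = 180 − 147 = 33.
From main diagonal, 180 − (30 + 36 + 42 + 33) gives (1,1) = 39.
Row 1 must total 180; the given cells sum to 132, so (1,2) = 48.
From row 5, 180 − (57 + 0 + 24 + 33) gives (5,2) = 66.
Column 1: 39 + 21 + 60 + 57 + ? = 180, so (3,1) = 3.
Column 2: 48 + 30 + 9 + 66 + ? = 180, so (3,2) = 27.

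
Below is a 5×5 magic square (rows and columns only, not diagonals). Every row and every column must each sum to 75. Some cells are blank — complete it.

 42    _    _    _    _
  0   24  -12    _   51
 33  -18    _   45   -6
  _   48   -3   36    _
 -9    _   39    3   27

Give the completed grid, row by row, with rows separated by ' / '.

42 6 30 -21 18 / 0 24 -12 12 51 / 33 -18 21 45 -6 / 9 48 -3 36 -15 / -9 15 39 3 27

Row 2 needs 75; the known cells sum to 63, so (2,4) = 12.
The remaining cell in row 3 is (3,3) = 75 − 54 = 21.
Row 5: -9 + 39 + 3 + 27 + ? = 75, so (5,2) = 15.
From column 1, 75 − (42 + 0 + 33 + (-9)) gives (4,1) = 9.
Column 2 must total 75; the given cells sum to 69, so (1,2) = 6.
Using column 3: -12 + 21 + (-3) + 39 + ? → (1,3) = 75 − 45 = 30.
Column 4: 12 + 45 + 36 + 3 + ? = 75, so (1,4) = -21.
The remaining cell in row 1 is (1,5) = 75 − 57 = 18.
The remaining cell in row 4 is (4,5) = 75 − 90 = -15.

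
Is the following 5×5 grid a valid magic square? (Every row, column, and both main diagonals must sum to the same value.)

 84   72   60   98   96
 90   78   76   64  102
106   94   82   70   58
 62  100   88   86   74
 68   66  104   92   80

Row 1: 84 + 72 + 60 + 98 + 96 = 410.
Row 2: 90 + 78 + 76 + 64 + 102 = 410.
Row 3: 106 + 94 + 82 + 70 + 58 = 410.
Row 4: 62 + 100 + 88 + 86 + 74 = 410.
Row 5: 68 + 66 + 104 + 92 + 80 = 410.
Column 1: 84 + 90 + 106 + 62 + 68 = 410.
Column 2: 72 + 78 + 94 + 100 + 66 = 410.
Column 3: 60 + 76 + 82 + 88 + 104 = 410.
Column 4: 98 + 64 + 70 + 86 + 92 = 410.
Column 5: 96 + 102 + 58 + 74 + 80 = 410.
Main diagonal: 84 + 78 + 82 + 86 + 80 = 410.
Anti-diagonal: 96 + 64 + 82 + 100 + 68 = 410.
All lines sum to 410.

Yes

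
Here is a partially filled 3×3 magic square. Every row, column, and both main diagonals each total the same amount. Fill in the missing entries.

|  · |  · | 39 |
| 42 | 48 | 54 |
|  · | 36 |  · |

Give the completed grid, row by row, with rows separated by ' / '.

45 60 39 / 42 48 54 / 57 36 51

Row 2 is already complete: 42 + 48 + 54 = 144, so that is the magic constant.
Column 2: 48 + 36 + ? = 144, so (1,2) = 60.
Column 3 must total 144; the given cells sum to 93, so (3,3) = 51.
Main diagonal must total 144; the given cells sum to 99, so (1,1) = 45.
Anti-diagonal: 39 + 48 + ? = 144, so (3,1) = 57.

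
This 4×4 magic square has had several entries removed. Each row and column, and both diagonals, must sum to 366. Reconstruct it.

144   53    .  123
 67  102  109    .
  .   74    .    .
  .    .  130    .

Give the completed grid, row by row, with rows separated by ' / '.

144 53 46 123 / 67 102 109 88 / 95 74 81 116 / 60 137 130 39

The remaining cell in row 1 is (1,3) = 366 − 320 = 46.
Row 2 needs 366; the known cells sum to 278, so (2,4) = 88.
Column 2 needs 366; the known cells sum to 229, so (4,2) = 137.
From column 3, 366 − (46 + 109 + 130) gives (3,3) = 81.
Using main diagonal: 144 + 102 + 81 + ? → (4,4) = 366 − 327 = 39.
The remaining cell in anti-diagonal is (4,1) = 366 − 306 = 60.
The remaining cell in column 1 is (3,1) = 366 − 271 = 95.
Column 4: 123 + 88 + 39 + ? = 366, so (3,4) = 116.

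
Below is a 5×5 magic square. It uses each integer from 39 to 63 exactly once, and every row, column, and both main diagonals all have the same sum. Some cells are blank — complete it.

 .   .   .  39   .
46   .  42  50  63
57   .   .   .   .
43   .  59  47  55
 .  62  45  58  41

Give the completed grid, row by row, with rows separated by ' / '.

The entries are 39 through 63, which sum to 1275, so each line sums to 1275/5 = 255.
Row 2 must total 255; the given cells sum to 201, so (2,2) = 54.
Using row 4: 43 + 59 + 47 + 55 + ? → (4,2) = 255 − 204 = 51.
Row 5 needs 255; the known cells sum to 206, so (5,1) = 49.
Column 1: 46 + 57 + 43 + 49 + ? = 255, so (1,1) = 60.
Using column 4: 39 + 50 + 47 + 58 + ? → (3,4) = 255 − 194 = 61.
From main diagonal, 255 − (60 + 54 + 47 + 41) gives (3,3) = 53.
From anti-diagonal, 255 − (50 + 53 + 51 + 49) gives (1,5) = 52.
Column 3 needs 255; the known cells sum to 199, so (1,3) = 56.
Using column 5: 52 + 63 + 55 + 41 + ? → (3,5) = 255 − 211 = 44.
The remaining cell in row 1 is (1,2) = 255 − 207 = 48.
Row 3 needs 255; the known cells sum to 215, so (3,2) = 40.

60 48 56 39 52 / 46 54 42 50 63 / 57 40 53 61 44 / 43 51 59 47 55 / 49 62 45 58 41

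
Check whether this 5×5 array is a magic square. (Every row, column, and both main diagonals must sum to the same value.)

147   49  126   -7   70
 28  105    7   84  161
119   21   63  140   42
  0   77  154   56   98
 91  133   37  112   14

No — column 3 sums to 387 but row 2 sums to 385.

Row 1: 147 + 49 + 126 + (-7) + 70 = 385.
Row 2: 28 + 105 + 7 + 84 + 161 = 385.
Row 3: 119 + 21 + 63 + 140 + 42 = 385.
Row 4: 0 + 77 + 154 + 56 + 98 = 385.
Row 5: 91 + 133 + 37 + 112 + 14 = 387.
Column 1: 147 + 28 + 119 + 0 + 91 = 385.
Column 2: 49 + 105 + 21 + 77 + 133 = 385.
Column 3: 126 + 7 + 63 + 154 + 37 = 387.
Column 4: -7 + 84 + 140 + 56 + 112 = 385.
Column 5: 70 + 161 + 42 + 98 + 14 = 385.
Main diagonal: 147 + 105 + 63 + 56 + 14 = 385.
Anti-diagonal: 70 + 84 + 63 + 77 + 91 = 385.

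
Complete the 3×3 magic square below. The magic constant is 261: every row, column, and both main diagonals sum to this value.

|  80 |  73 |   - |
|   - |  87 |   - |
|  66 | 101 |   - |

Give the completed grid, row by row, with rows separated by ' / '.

Row 1: 80 + 73 + ? = 261, so (1,3) = 108.
The remaining cell in row 3 is (3,3) = 261 − 167 = 94.
Column 1: 80 + 66 + ? = 261, so (2,1) = 115.
The remaining cell in column 3 is (2,3) = 261 − 202 = 59.

80 73 108 / 115 87 59 / 66 101 94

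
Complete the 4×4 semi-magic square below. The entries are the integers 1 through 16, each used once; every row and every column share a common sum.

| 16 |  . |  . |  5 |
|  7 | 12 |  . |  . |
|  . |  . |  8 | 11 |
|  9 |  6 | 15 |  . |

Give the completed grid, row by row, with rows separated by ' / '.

The entries are 1 through 16, which sum to 136, so each line sums to 136/4 = 34.
The remaining cell in row 4 is (4,4) = 34 − 30 = 4.
Using column 1: 16 + 7 + 9 + ? → (3,1) = 34 − 32 = 2.
Using column 4: 5 + 11 + 4 + ? → (2,4) = 34 − 20 = 14.
Row 2 needs 34; the known cells sum to 33, so (2,3) = 1.
Row 3 needs 34; the known cells sum to 21, so (3,2) = 13.
The remaining cell in column 2 is (1,2) = 34 − 31 = 3.
The remaining cell in column 3 is (1,3) = 34 − 24 = 10.

16 3 10 5 / 7 12 1 14 / 2 13 8 11 / 9 6 15 4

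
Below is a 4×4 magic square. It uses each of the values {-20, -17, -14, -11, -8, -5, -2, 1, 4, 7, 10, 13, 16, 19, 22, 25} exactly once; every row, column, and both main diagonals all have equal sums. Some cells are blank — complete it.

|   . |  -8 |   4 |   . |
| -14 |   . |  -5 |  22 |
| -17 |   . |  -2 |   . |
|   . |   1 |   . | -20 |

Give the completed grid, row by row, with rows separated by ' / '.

25 -8 4 -11 / -14 7 -5 22 / -17 10 -2 19 / 16 1 13 -20

The 16 entries sum to 40, so each line sums to 40/4 = 10.
Row 2: -14 + (-5) + 22 + ? = 10, so (2,2) = 7.
The remaining cell in column 2 is (3,2) = 10 − 0 = 10.
Column 3 needs 10; the known cells sum to -3, so (4,3) = 13.
Using main diagonal: 7 + (-2) + (-20) + ? → (1,1) = 10 − (-15) = 25.
Row 1: 25 + (-8) + 4 + ? = 10, so (1,4) = -11.
From row 3, 10 − (-17 + 10 + (-2)) gives (3,4) = 19.
The remaining cell in row 4 is (4,1) = 10 − (-6) = 16.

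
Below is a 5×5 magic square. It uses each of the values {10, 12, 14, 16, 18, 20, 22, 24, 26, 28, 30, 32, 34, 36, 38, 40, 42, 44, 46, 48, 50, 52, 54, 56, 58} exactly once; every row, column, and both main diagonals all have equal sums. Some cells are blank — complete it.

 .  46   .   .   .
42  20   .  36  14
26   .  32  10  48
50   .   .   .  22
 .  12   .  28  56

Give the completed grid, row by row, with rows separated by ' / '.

18 46 24 52 30 / 42 20 58 36 14 / 26 54 32 10 48 / 50 38 16 44 22 / 34 12 40 28 56

The 25 entries sum to 850, so each line sums to 850/5 = 170.
Row 2 must total 170; the given cells sum to 112, so (2,3) = 58.
The remaining cell in row 3 is (3,2) = 170 − 116 = 54.
The remaining cell in column 2 is (4,2) = 170 − 132 = 38.
Using column 5: 14 + 48 + 22 + 56 + ? → (1,5) = 170 − 140 = 30.
From anti-diagonal, 170 − (30 + 36 + 32 + 38) gives (5,1) = 34.
Row 5 needs 170; the known cells sum to 130, so (5,3) = 40.
Column 1: 42 + 26 + 50 + 34 + ? = 170, so (1,1) = 18.
The remaining cell in main diagonal is (4,4) = 170 − 126 = 44.
Row 4: 50 + 38 + 44 + 22 + ? = 170, so (4,3) = 16.
Using column 3: 58 + 32 + 16 + 40 + ? → (1,3) = 170 − 146 = 24.
The remaining cell in column 4 is (1,4) = 170 − 118 = 52.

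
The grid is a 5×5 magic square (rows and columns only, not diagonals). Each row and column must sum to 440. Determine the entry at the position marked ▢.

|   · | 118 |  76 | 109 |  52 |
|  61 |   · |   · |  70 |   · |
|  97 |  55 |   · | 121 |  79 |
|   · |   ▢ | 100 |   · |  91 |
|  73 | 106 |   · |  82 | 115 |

The remaining cell in row 1 is (1,1) = 440 − 355 = 85.
From row 3, 440 − (97 + 55 + 121 + 79) gives (3,3) = 88.
Using row 5: 73 + 106 + 82 + 115 + ? → (5,3) = 440 − 376 = 64.
Using column 1: 85 + 61 + 97 + 73 + ? → (4,1) = 440 − 316 = 124.
Column 3 needs 440; the known cells sum to 328, so (2,3) = 112.
Column 4 needs 440; the known cells sum to 382, so (4,4) = 58.
Column 5: 52 + 79 + 91 + 115 + ? = 440, so (2,5) = 103.
Using row 2: 61 + 112 + 70 + 103 + ? → (2,2) = 440 − 346 = 94.
The remaining cell in row 4 is (4,2) = 440 − 373 = 67.

67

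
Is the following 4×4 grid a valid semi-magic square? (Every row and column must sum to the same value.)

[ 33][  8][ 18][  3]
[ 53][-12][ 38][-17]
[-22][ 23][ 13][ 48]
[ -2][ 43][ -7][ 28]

Row 1: 33 + 8 + 18 + 3 = 62.
Row 2: 53 + (-12) + 38 + (-17) = 62.
Row 3: -22 + 23 + 13 + 48 = 62.
Row 4: -2 + 43 + (-7) + 28 = 62.
Column 1: 33 + 53 + (-22) + (-2) = 62.
Column 2: 8 + (-12) + 23 + 43 = 62.
Column 3: 18 + 38 + 13 + (-7) = 62.
Column 4: 3 + (-17) + 48 + 28 = 62.
All lines sum to 62.

Yes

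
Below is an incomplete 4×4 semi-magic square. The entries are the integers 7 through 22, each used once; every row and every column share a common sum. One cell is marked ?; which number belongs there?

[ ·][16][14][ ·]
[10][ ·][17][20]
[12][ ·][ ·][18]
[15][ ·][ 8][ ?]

13

The entries are 7 through 22, which sum to 232, so each line sums to 232/4 = 58.
Using row 2: 10 + 17 + 20 + ? → (2,2) = 58 − 47 = 11.
From column 1, 58 − (10 + 12 + 15) gives (1,1) = 21.
Column 3 must total 58; the given cells sum to 39, so (3,3) = 19.
From row 1, 58 − (21 + 16 + 14) gives (1,4) = 7.
Row 3 must total 58; the given cells sum to 49, so (3,2) = 9.
From column 2, 58 − (16 + 11 + 9) gives (4,2) = 22.
Column 4 must total 58; the given cells sum to 45, so (4,4) = 13.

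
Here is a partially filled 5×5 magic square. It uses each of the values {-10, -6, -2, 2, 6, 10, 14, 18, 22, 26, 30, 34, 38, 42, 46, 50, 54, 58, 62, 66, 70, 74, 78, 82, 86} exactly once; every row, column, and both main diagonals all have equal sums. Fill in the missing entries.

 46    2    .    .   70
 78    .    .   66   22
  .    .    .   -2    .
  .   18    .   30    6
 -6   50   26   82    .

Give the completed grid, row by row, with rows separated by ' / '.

The 25 entries sum to 950, so each line sums to 950/5 = 190.
Using row 5: -6 + 50 + 26 + 82 + ? → (5,5) = 190 − 152 = 38.
From column 4, 190 − (66 + (-2) + 30 + 82) gives (1,4) = 14.
From column 5, 190 − (70 + 22 + 6 + 38) gives (3,5) = 54.
Using anti-diagonal: 70 + 66 + 18 + (-6) + ? → (3,3) = 190 − 148 = 42.
Row 1 must total 190; the given cells sum to 132, so (1,3) = 58.
From main diagonal, 190 − (46 + 42 + 30 + 38) gives (2,2) = 34.
Row 2 must total 190; the given cells sum to 200, so (2,3) = -10.
Column 2 needs 190; the known cells sum to 104, so (3,2) = 86.
From column 3, 190 − (58 + (-10) + 42 + 26) gives (4,3) = 74.
Row 3: 86 + 42 + (-2) + 54 + ? = 190, so (3,1) = 10.
From row 4, 190 − (18 + 74 + 30 + 6) gives (4,1) = 62.

46 2 58 14 70 / 78 34 -10 66 22 / 10 86 42 -2 54 / 62 18 74 30 6 / -6 50 26 82 38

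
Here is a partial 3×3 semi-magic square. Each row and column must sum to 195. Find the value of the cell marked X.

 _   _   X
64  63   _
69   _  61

66

The remaining cell in row 2 is (2,3) = 195 − 127 = 68.
Using row 3: 69 + 61 + ? → (3,2) = 195 − 130 = 65.
The remaining cell in column 1 is (1,1) = 195 − 133 = 62.
Using column 2: 63 + 65 + ? → (1,2) = 195 − 128 = 67.
Column 3 needs 195; the known cells sum to 129, so (1,3) = 66.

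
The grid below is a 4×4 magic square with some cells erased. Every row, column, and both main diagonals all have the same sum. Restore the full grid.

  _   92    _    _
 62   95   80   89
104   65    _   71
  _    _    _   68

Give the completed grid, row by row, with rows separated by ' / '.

77 92 59 98 / 62 95 80 89 / 104 65 86 71 / 83 74 101 68

Row 2 is already complete: 62 + 95 + 80 + 89 = 326, so that is the magic constant.
From row 3, 326 − (104 + 65 + 71) gives (3,3) = 86.
From column 2, 326 − (92 + 95 + 65) gives (4,2) = 74.
Column 4: 89 + 71 + 68 + ? = 326, so (1,4) = 98.
Main diagonal must total 326; the given cells sum to 249, so (1,1) = 77.
Anti-diagonal: 98 + 80 + 65 + ? = 326, so (4,1) = 83.
Row 1: 77 + 92 + 98 + ? = 326, so (1,3) = 59.
Using row 4: 83 + 74 + 68 + ? → (4,3) = 326 − 225 = 101.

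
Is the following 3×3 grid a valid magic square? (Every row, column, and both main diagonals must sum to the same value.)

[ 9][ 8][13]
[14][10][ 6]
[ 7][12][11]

Row 1: 9 + 8 + 13 = 30.
Row 2: 14 + 10 + 6 = 30.
Row 3: 7 + 12 + 11 = 30.
Column 1: 9 + 14 + 7 = 30.
Column 2: 8 + 10 + 12 = 30.
Column 3: 13 + 6 + 11 = 30.
Main diagonal: 9 + 10 + 11 = 30.
Anti-diagonal: 13 + 10 + 7 = 30.
All lines sum to 30.

Yes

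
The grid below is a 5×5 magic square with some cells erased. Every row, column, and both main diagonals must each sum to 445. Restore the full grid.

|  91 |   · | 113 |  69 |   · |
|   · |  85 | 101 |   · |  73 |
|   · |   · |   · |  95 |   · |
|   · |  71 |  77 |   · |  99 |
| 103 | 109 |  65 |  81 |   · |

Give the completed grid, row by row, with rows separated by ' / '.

91 97 113 69 75 / 79 85 101 107 73 / 67 83 89 95 111 / 105 71 77 93 99 / 103 109 65 81 87

The remaining cell in row 5 is (5,5) = 445 − 358 = 87.
Column 3 needs 445; the known cells sum to 356, so (3,3) = 89.
Main diagonal needs 445; the known cells sum to 352, so (4,4) = 93.
Row 4 needs 445; the known cells sum to 340, so (4,1) = 105.
Column 4 must total 445; the given cells sum to 338, so (2,4) = 107.
The remaining cell in anti-diagonal is (1,5) = 445 − 370 = 75.
Row 1 must total 445; the given cells sum to 348, so (1,2) = 97.
Row 2 must total 445; the given cells sum to 366, so (2,1) = 79.
The remaining cell in column 1 is (3,1) = 445 − 378 = 67.
Using column 2: 97 + 85 + 71 + 109 + ? → (3,2) = 445 − 362 = 83.
Column 5 needs 445; the known cells sum to 334, so (3,5) = 111.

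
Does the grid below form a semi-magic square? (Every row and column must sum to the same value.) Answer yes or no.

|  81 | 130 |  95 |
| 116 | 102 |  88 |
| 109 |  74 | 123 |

Row 1: 81 + 130 + 95 = 306.
Row 2: 116 + 102 + 88 = 306.
Row 3: 109 + 74 + 123 = 306.
Column 1: 81 + 116 + 109 = 306.
Column 2: 130 + 102 + 74 = 306.
Column 3: 95 + 88 + 123 = 306.
All lines sum to 306.

Yes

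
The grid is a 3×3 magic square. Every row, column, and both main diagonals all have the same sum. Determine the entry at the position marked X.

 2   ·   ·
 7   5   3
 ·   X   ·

1

Row 2 is complete and sums to 15; that is the magic constant.
Column 1 needs 15; the known cells sum to 9, so (3,1) = 6.
From main diagonal, 15 − (2 + 5) gives (3,3) = 8.
The remaining cell in anti-diagonal is (1,3) = 15 − 11 = 4.
From row 1, 15 − (2 + 4) gives (1,2) = 9.
Using row 3: 6 + 8 + ? → (3,2) = 15 − 14 = 1.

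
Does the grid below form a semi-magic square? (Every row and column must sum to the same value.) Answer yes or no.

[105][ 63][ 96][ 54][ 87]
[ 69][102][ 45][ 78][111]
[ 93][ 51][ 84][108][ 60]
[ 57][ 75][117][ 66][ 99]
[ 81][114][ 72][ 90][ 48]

Row 1: 105 + 63 + 96 + 54 + 87 = 405.
Row 2: 69 + 102 + 45 + 78 + 111 = 405.
Row 3: 93 + 51 + 84 + 108 + 60 = 396.
Row 4: 57 + 75 + 117 + 66 + 99 = 414.
Row 5: 81 + 114 + 72 + 90 + 48 = 405.
Column 1: 105 + 69 + 93 + 57 + 81 = 405.
Column 2: 63 + 102 + 51 + 75 + 114 = 405.
Column 3: 96 + 45 + 84 + 117 + 72 = 414.
Column 4: 54 + 78 + 108 + 66 + 90 = 396.
Column 5: 87 + 111 + 60 + 99 + 48 = 405.

No — row 2 sums to 405 but column 4 sums to 396.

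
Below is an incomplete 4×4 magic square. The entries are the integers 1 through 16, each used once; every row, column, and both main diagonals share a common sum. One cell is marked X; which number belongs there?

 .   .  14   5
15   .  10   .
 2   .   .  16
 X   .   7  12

The entries are 1 through 16, which sum to 136, so each line sums to 136/4 = 34.
Column 3 needs 34; the known cells sum to 31, so (3,3) = 3.
The remaining cell in column 4 is (2,4) = 34 − 33 = 1.
From row 2, 34 − (15 + 10 + 1) gives (2,2) = 8.
The remaining cell in row 3 is (3,2) = 34 − 21 = 13.
Main diagonal must total 34; the given cells sum to 23, so (1,1) = 11.
Using anti-diagonal: 5 + 10 + 13 + ? → (4,1) = 34 − 28 = 6.

6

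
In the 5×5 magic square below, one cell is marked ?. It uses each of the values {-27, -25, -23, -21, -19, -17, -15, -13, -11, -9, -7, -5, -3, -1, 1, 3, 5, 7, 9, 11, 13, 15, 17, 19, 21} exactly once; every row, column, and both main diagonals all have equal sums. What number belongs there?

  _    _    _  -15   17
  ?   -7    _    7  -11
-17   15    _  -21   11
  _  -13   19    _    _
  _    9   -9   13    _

21

The 25 entries sum to -75, so each line sums to -75/5 = -15.
From row 3, -15 − (-17 + 15 + (-21) + 11) gives (3,3) = -3.
From column 2, -15 − (-7 + 15 + (-13) + 9) gives (1,2) = -19.
The remaining cell in column 4 is (4,4) = -15 − (-16) = 1.
Anti-diagonal: 17 + 7 + (-3) + (-13) + ? = -15, so (5,1) = -23.
Row 5: -23 + 9 + (-9) + 13 + ? = -15, so (5,5) = -5.
From column 5, -15 − (17 + (-11) + 11 + (-5)) gives (4,5) = -27.
Using main diagonal: -7 + (-3) + 1 + (-5) + ? → (1,1) = -15 − (-14) = -1.
Row 1 must total -15; the given cells sum to -18, so (1,3) = 3.
From row 4, -15 − (-13 + 19 + 1 + (-27)) gives (4,1) = 5.
Using column 1: -1 + (-17) + 5 + (-23) + ? → (2,1) = -15 − (-36) = 21.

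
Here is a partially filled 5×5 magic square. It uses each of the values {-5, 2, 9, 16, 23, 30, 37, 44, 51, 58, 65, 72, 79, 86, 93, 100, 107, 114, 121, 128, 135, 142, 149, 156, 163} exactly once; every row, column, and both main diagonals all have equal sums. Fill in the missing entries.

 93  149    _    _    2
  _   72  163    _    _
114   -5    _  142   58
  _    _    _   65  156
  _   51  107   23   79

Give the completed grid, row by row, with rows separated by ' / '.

The 25 entries sum to 1975, so each line sums to 1975/5 = 395.
From row 3, 395 − (114 + (-5) + 142 + 58) gives (3,3) = 86.
Row 5 must total 395; the given cells sum to 260, so (5,1) = 135.
Using column 2: 149 + 72 + (-5) + 51 + ? → (4,2) = 395 − 267 = 128.
From column 5, 395 − (2 + 58 + 156 + 79) gives (2,5) = 100.
From anti-diagonal, 395 − (2 + 86 + 128 + 135) gives (2,4) = 44.
Row 2 needs 395; the known cells sum to 379, so (2,1) = 16.
Column 1 must total 395; the given cells sum to 358, so (4,1) = 37.
From column 4, 395 − (44 + 142 + 65 + 23) gives (1,4) = 121.
The remaining cell in row 1 is (1,3) = 395 − 365 = 30.
Row 4 needs 395; the known cells sum to 386, so (4,3) = 9.

93 149 30 121 2 / 16 72 163 44 100 / 114 -5 86 142 58 / 37 128 9 65 156 / 135 51 107 23 79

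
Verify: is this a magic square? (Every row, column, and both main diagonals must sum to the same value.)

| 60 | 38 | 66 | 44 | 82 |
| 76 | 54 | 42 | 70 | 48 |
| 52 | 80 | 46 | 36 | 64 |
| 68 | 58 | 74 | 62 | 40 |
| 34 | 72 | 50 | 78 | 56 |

Row 1: 60 + 38 + 66 + 44 + 82 = 290.
Row 2: 76 + 54 + 42 + 70 + 48 = 290.
Row 3: 52 + 80 + 46 + 36 + 64 = 278.
Row 4: 68 + 58 + 74 + 62 + 40 = 302.
Row 5: 34 + 72 + 50 + 78 + 56 = 290.
Column 1: 60 + 76 + 52 + 68 + 34 = 290.
Column 2: 38 + 54 + 80 + 58 + 72 = 302.
Column 3: 66 + 42 + 46 + 74 + 50 = 278.
Column 4: 44 + 70 + 36 + 62 + 78 = 290.
Column 5: 82 + 48 + 64 + 40 + 56 = 290.
Main diagonal: 60 + 54 + 46 + 62 + 56 = 278.
Anti-diagonal: 82 + 70 + 46 + 58 + 34 = 290.

No — row 2 sums to 290 but row 3 sums to 278.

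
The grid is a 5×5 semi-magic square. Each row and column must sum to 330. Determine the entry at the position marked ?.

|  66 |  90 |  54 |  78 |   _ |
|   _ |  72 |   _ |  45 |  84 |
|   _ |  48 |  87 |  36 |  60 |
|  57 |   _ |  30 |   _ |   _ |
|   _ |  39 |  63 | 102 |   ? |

51

Row 1: 66 + 90 + 54 + 78 + ? = 330, so (1,5) = 42.
The remaining cell in row 3 is (3,1) = 330 − 231 = 99.
Using column 2: 90 + 72 + 48 + 39 + ? → (4,2) = 330 − 249 = 81.
Column 3 must total 330; the given cells sum to 234, so (2,3) = 96.
Column 4: 78 + 45 + 36 + 102 + ? = 330, so (4,4) = 69.
Row 2: 72 + 96 + 45 + 84 + ? = 330, so (2,1) = 33.
From row 4, 330 − (57 + 81 + 30 + 69) gives (4,5) = 93.
Column 1 needs 330; the known cells sum to 255, so (5,1) = 75.
Column 5 needs 330; the known cells sum to 279, so (5,5) = 51.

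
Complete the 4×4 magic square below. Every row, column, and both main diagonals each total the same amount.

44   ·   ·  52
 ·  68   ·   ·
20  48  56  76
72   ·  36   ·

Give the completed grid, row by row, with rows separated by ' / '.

Row 3 is already complete: 20 + 48 + 56 + 76 = 200, so that is the magic constant.
The remaining cell in column 1 is (2,1) = 200 − 136 = 64.
Main diagonal must total 200; the given cells sum to 168, so (4,4) = 32.
Using anti-diagonal: 52 + 48 + 72 + ? → (2,3) = 200 − 172 = 28.
Row 2 must total 200; the given cells sum to 160, so (2,4) = 40.
Row 4 needs 200; the known cells sum to 140, so (4,2) = 60.
Column 2 needs 200; the known cells sum to 176, so (1,2) = 24.
From column 3, 200 − (28 + 56 + 36) gives (1,3) = 80.

44 24 80 52 / 64 68 28 40 / 20 48 56 76 / 72 60 36 32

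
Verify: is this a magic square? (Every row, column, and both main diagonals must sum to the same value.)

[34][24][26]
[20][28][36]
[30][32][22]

Yes

Row 1: 34 + 24 + 26 = 84.
Row 2: 20 + 28 + 36 = 84.
Row 3: 30 + 32 + 22 = 84.
Column 1: 34 + 20 + 30 = 84.
Column 2: 24 + 28 + 32 = 84.
Column 3: 26 + 36 + 22 = 84.
Main diagonal: 34 + 28 + 22 = 84.
Anti-diagonal: 26 + 28 + 30 = 84.
All lines sum to 84.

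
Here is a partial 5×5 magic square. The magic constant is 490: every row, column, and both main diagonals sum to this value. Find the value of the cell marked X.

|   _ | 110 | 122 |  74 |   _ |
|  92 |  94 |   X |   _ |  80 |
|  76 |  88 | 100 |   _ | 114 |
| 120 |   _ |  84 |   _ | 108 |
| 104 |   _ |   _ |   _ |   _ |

106

Row 3: 76 + 88 + 100 + 114 + ? = 490, so (3,4) = 112.
From column 1, 490 − (92 + 76 + 120 + 104) gives (1,1) = 98.
Row 1 needs 490; the known cells sum to 404, so (1,5) = 86.
Column 5: 86 + 80 + 114 + 108 + ? = 490, so (5,5) = 102.
Main diagonal must total 490; the given cells sum to 394, so (4,4) = 96.
Using row 4: 120 + 84 + 96 + 108 + ? → (4,2) = 490 − 408 = 82.
The remaining cell in column 2 is (5,2) = 490 − 374 = 116.
Anti-diagonal: 86 + 100 + 82 + 104 + ? = 490, so (2,4) = 118.
Row 2 needs 490; the known cells sum to 384, so (2,3) = 106.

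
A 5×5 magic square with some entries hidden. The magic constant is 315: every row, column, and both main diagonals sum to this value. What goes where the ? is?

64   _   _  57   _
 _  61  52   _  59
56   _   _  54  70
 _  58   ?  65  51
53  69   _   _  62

74

The remaining cell in column 5 is (1,5) = 315 − 242 = 73.
Main diagonal needs 315; the known cells sum to 252, so (3,3) = 63.
Anti-diagonal needs 315; the known cells sum to 247, so (2,4) = 68.
Row 2 must total 315; the given cells sum to 240, so (2,1) = 75.
Row 3 must total 315; the given cells sum to 243, so (3,2) = 72.
Column 1: 64 + 75 + 56 + 53 + ? = 315, so (4,1) = 67.
Column 2: 61 + 72 + 58 + 69 + ? = 315, so (1,2) = 55.
From column 4, 315 − (57 + 68 + 54 + 65) gives (5,4) = 71.
The remaining cell in row 1 is (1,3) = 315 − 249 = 66.
Row 4 must total 315; the given cells sum to 241, so (4,3) = 74.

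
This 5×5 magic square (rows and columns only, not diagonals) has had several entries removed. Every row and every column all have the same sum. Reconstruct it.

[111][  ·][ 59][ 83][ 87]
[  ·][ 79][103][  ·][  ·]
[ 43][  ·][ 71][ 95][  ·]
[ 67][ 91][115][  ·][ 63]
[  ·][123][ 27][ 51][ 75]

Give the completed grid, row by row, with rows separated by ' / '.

Column 3 is already complete: 59 + 103 + 71 + 115 + 27 = 375, so that is the magic constant.
The remaining cell in row 1 is (1,2) = 375 − 340 = 35.
Using row 4: 67 + 91 + 115 + 63 + ? → (4,4) = 375 − 336 = 39.
The remaining cell in row 5 is (5,1) = 375 − 276 = 99.
Column 1 needs 375; the known cells sum to 320, so (2,1) = 55.
From column 2, 375 − (35 + 79 + 91 + 123) gives (3,2) = 47.
From column 4, 375 − (83 + 95 + 39 + 51) gives (2,4) = 107.
Row 2 must total 375; the given cells sum to 344, so (2,5) = 31.
From row 3, 375 − (43 + 47 + 71 + 95) gives (3,5) = 119.

111 35 59 83 87 / 55 79 103 107 31 / 43 47 71 95 119 / 67 91 115 39 63 / 99 123 27 51 75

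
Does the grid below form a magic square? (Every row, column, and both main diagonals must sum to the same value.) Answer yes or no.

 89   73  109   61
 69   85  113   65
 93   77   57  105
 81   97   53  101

Row 1: 89 + 73 + 109 + 61 = 332.
Row 2: 69 + 85 + 113 + 65 = 332.
Row 3: 93 + 77 + 57 + 105 = 332.
Row 4: 81 + 97 + 53 + 101 = 332.
Column 1: 89 + 69 + 93 + 81 = 332.
Column 2: 73 + 85 + 77 + 97 = 332.
Column 3: 109 + 113 + 57 + 53 = 332.
Column 4: 61 + 65 + 105 + 101 = 332.
Main diagonal: 89 + 85 + 57 + 101 = 332.
Anti-diagonal: 61 + 113 + 77 + 81 = 332.
All lines sum to 332.

Yes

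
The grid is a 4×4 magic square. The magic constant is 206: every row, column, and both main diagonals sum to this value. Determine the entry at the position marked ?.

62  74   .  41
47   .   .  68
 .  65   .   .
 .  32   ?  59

71

Row 1 needs 206; the known cells sum to 177, so (1,3) = 29.
Column 2: 74 + 65 + 32 + ? = 206, so (2,2) = 35.
Column 4 needs 206; the known cells sum to 168, so (3,4) = 38.
The remaining cell in main diagonal is (3,3) = 206 − 156 = 50.
Row 2 must total 206; the given cells sum to 150, so (2,3) = 56.
From row 3, 206 − (65 + 50 + 38) gives (3,1) = 53.
Column 1 must total 206; the given cells sum to 162, so (4,1) = 44.
Using column 3: 29 + 56 + 50 + ? → (4,3) = 206 − 135 = 71.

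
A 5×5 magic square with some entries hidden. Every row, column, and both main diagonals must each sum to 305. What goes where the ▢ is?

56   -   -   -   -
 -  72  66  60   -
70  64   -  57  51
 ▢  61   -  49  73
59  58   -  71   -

67

Row 3: 70 + 64 + 57 + 51 + ? = 305, so (3,3) = 63.
Using column 2: 72 + 64 + 61 + 58 + ? → (1,2) = 305 − 255 = 50.
The remaining cell in column 4 is (1,4) = 305 − 237 = 68.
Main diagonal needs 305; the known cells sum to 240, so (5,5) = 65.
From anti-diagonal, 305 − (60 + 63 + 61 + 59) gives (1,5) = 62.
Row 1 must total 305; the given cells sum to 236, so (1,3) = 69.
From row 5, 305 − (59 + 58 + 71 + 65) gives (5,3) = 52.
Column 3: 69 + 66 + 63 + 52 + ? = 305, so (4,3) = 55.
Column 5 needs 305; the known cells sum to 251, so (2,5) = 54.
The remaining cell in row 2 is (2,1) = 305 − 252 = 53.
Row 4 needs 305; the known cells sum to 238, so (4,1) = 67.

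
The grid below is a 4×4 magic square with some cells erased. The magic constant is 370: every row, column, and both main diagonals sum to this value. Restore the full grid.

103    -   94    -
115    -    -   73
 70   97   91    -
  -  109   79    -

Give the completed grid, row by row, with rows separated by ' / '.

103 88 94 85 / 115 76 106 73 / 70 97 91 112 / 82 109 79 100

From row 3, 370 − (70 + 97 + 91) gives (3,4) = 112.
Column 1 must total 370; the given cells sum to 288, so (4,1) = 82.
The remaining cell in column 3 is (2,3) = 370 − 264 = 106.
Anti-diagonal: 106 + 97 + 82 + ? = 370, so (1,4) = 85.
Row 1 needs 370; the known cells sum to 282, so (1,2) = 88.
The remaining cell in row 2 is (2,2) = 370 − 294 = 76.
From row 4, 370 − (82 + 109 + 79) gives (4,4) = 100.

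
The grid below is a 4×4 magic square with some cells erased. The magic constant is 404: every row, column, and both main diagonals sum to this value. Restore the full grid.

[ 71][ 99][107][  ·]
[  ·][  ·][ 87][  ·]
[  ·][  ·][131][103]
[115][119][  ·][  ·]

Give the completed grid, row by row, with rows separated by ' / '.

71 99 107 127 / 123 111 87 83 / 95 75 131 103 / 115 119 79 91

From row 1, 404 − (71 + 99 + 107) gives (1,4) = 127.
Column 3 needs 404; the known cells sum to 325, so (4,3) = 79.
Using anti-diagonal: 127 + 87 + 115 + ? → (3,2) = 404 − 329 = 75.
Row 3 must total 404; the given cells sum to 309, so (3,1) = 95.
Row 4: 115 + 119 + 79 + ? = 404, so (4,4) = 91.
Column 1 must total 404; the given cells sum to 281, so (2,1) = 123.
From column 2, 404 − (99 + 75 + 119) gives (2,2) = 111.
Column 4 needs 404; the known cells sum to 321, so (2,4) = 83.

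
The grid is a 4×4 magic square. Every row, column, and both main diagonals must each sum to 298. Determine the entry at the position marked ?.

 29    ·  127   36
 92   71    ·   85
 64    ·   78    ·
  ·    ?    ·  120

From row 1, 298 − (29 + 127 + 36) gives (1,2) = 106.
From row 2, 298 − (92 + 71 + 85) gives (2,3) = 50.
Column 1 needs 298; the known cells sum to 185, so (4,1) = 113.
From column 3, 298 − (127 + 50 + 78) gives (4,3) = 43.
From column 4, 298 − (36 + 85 + 120) gives (3,4) = 57.
Anti-diagonal must total 298; the given cells sum to 199, so (3,2) = 99.
Row 4 must total 298; the given cells sum to 276, so (4,2) = 22.

22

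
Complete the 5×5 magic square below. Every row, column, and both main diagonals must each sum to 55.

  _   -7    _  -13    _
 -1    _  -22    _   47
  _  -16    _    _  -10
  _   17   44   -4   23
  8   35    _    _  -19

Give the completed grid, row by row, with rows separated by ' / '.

The remaining cell in row 4 is (4,1) = 55 − 80 = -25.
The remaining cell in column 2 is (2,2) = 55 − 29 = 26.
Using column 5: 47 + (-10) + 23 + (-19) + ? → (1,5) = 55 − 41 = 14.
Row 2: -1 + 26 + (-22) + 47 + ? = 55, so (2,4) = 5.
Anti-diagonal must total 55; the given cells sum to 44, so (3,3) = 11.
Using main diagonal: 26 + 11 + (-4) + (-19) + ? → (1,1) = 55 − 14 = 41.
From row 1, 55 − (41 + (-7) + (-13) + 14) gives (1,3) = 20.
Column 1 needs 55; the known cells sum to 23, so (3,1) = 32.
Using column 3: 20 + (-22) + 11 + 44 + ? → (5,3) = 55 − 53 = 2.
Using row 3: 32 + (-16) + 11 + (-10) + ? → (3,4) = 55 − 17 = 38.
From row 5, 55 − (8 + 35 + 2 + (-19)) gives (5,4) = 29.

41 -7 20 -13 14 / -1 26 -22 5 47 / 32 -16 11 38 -10 / -25 17 44 -4 23 / 8 35 2 29 -19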